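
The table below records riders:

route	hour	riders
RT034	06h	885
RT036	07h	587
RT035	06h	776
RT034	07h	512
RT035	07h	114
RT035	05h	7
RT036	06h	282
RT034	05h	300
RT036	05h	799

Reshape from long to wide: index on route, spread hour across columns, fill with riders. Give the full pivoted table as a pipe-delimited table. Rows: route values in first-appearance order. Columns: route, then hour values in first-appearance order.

| route | 06h | 07h | 05h |
| RT034 | 885 | 512 | 300 |
| RT036 | 282 | 587 | 799 |
| RT035 | 776 | 114 | 7 |

Columns: route plus the 3 distinct hour values (06h, 07h, 05h).
For example, row RT034 column 06h takes riders=885 from the long row (RT034, 06h).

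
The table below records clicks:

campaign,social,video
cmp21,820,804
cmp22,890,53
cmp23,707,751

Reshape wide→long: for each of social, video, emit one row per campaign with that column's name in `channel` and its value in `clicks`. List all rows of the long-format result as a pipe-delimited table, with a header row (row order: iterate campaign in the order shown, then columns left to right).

| campaign | channel | clicks |
| cmp21 | social | 820 |
| cmp21 | video | 804 |
| cmp22 | social | 890 |
| cmp22 | video | 53 |
| cmp23 | social | 707 |
| cmp23 | video | 751 |

Each (campaign, column) pair becomes one row: 3 × 2 = 6 rows.
For example, (cmp21, social) → clicks=820.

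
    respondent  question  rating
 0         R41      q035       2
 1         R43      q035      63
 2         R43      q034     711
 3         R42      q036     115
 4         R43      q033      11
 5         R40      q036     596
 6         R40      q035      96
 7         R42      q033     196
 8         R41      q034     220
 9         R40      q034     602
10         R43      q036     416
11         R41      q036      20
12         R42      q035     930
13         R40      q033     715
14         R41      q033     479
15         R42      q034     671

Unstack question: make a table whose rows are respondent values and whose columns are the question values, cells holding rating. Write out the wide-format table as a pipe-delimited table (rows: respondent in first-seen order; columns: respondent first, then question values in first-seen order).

Columns: respondent plus the 4 distinct question values (q035, q034, q036, q033).
For example, row R41 column q035 takes rating=2 from the long row (R41, q035).

| respondent | q035 | q034 | q036 | q033 |
| R41 | 2 | 220 | 20 | 479 |
| R43 | 63 | 711 | 416 | 11 |
| R42 | 930 | 671 | 115 | 196 |
| R40 | 96 | 602 | 596 | 715 |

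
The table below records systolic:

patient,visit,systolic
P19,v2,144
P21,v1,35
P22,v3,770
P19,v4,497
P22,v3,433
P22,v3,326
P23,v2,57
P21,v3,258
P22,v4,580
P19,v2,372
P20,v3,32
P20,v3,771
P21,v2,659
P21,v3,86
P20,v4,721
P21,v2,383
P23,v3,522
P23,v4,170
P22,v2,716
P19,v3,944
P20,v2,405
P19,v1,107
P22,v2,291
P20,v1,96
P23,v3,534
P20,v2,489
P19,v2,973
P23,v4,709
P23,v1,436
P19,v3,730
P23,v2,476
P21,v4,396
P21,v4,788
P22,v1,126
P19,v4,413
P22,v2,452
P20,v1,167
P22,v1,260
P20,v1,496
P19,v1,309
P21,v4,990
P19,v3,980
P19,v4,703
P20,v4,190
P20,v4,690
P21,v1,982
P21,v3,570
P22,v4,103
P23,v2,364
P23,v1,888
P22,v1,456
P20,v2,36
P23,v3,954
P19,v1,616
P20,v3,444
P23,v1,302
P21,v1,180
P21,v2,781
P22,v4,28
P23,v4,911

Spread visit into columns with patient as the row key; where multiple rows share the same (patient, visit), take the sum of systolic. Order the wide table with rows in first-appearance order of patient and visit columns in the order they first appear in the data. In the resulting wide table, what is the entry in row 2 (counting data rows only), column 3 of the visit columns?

With rows in first-appearance order of patient, row 2 is patient=P21. visit columns in first-appearance order: v2, v1, v3, v4; column 3 is v3.
Long rows with patient=P21, visit=v3: 258 + 86 + 570 = 914.

914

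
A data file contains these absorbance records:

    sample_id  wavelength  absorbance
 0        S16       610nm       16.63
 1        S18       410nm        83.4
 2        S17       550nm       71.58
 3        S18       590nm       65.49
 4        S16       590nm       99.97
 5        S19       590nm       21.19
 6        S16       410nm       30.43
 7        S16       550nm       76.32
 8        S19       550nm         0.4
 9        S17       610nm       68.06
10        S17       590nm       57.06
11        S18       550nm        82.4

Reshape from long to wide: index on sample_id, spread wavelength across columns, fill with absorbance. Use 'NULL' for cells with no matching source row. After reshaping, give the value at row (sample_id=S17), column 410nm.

NULL

No long-format row has sample_id=S17 and wavelength=410nm, so the cell is NULL.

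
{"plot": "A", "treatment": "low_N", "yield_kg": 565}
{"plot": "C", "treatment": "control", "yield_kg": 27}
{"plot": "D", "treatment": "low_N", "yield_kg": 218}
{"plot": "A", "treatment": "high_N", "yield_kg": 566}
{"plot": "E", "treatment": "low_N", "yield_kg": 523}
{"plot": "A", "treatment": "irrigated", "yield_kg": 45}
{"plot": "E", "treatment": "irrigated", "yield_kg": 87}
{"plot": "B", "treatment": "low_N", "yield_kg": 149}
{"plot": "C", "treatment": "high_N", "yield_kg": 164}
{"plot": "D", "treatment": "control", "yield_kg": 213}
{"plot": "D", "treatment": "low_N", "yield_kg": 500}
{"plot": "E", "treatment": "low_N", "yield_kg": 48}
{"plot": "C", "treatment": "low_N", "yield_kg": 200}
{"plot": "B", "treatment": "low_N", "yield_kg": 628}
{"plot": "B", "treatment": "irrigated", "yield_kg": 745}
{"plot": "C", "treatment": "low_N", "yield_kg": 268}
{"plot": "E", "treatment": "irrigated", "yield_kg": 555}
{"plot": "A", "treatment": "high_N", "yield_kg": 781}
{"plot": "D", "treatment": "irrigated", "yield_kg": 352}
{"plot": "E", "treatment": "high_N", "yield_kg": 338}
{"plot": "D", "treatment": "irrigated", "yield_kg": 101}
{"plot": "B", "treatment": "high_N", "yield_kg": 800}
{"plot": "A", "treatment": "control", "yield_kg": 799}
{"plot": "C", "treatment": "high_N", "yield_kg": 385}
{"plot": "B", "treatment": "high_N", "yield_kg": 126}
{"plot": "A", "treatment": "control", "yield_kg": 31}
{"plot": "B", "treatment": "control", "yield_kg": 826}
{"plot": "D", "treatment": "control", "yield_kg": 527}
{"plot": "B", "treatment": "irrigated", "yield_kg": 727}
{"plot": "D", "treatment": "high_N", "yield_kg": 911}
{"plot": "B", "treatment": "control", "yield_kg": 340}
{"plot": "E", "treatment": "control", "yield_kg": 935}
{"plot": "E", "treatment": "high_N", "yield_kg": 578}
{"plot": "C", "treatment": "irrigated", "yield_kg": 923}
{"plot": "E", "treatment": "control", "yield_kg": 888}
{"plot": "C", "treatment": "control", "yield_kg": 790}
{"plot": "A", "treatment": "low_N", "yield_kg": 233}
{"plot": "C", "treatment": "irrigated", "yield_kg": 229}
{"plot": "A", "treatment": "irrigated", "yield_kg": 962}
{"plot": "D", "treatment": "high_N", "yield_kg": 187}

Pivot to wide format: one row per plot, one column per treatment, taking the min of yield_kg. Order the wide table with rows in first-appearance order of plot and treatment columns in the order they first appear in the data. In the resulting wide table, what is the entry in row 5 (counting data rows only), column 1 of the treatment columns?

149

With rows in first-appearance order of plot, row 5 is plot=B. treatment columns in first-appearance order: low_N, control, high_N, irrigated; column 1 is low_N.
Long rows with plot=B, treatment=low_N: min(149, 628) = 149.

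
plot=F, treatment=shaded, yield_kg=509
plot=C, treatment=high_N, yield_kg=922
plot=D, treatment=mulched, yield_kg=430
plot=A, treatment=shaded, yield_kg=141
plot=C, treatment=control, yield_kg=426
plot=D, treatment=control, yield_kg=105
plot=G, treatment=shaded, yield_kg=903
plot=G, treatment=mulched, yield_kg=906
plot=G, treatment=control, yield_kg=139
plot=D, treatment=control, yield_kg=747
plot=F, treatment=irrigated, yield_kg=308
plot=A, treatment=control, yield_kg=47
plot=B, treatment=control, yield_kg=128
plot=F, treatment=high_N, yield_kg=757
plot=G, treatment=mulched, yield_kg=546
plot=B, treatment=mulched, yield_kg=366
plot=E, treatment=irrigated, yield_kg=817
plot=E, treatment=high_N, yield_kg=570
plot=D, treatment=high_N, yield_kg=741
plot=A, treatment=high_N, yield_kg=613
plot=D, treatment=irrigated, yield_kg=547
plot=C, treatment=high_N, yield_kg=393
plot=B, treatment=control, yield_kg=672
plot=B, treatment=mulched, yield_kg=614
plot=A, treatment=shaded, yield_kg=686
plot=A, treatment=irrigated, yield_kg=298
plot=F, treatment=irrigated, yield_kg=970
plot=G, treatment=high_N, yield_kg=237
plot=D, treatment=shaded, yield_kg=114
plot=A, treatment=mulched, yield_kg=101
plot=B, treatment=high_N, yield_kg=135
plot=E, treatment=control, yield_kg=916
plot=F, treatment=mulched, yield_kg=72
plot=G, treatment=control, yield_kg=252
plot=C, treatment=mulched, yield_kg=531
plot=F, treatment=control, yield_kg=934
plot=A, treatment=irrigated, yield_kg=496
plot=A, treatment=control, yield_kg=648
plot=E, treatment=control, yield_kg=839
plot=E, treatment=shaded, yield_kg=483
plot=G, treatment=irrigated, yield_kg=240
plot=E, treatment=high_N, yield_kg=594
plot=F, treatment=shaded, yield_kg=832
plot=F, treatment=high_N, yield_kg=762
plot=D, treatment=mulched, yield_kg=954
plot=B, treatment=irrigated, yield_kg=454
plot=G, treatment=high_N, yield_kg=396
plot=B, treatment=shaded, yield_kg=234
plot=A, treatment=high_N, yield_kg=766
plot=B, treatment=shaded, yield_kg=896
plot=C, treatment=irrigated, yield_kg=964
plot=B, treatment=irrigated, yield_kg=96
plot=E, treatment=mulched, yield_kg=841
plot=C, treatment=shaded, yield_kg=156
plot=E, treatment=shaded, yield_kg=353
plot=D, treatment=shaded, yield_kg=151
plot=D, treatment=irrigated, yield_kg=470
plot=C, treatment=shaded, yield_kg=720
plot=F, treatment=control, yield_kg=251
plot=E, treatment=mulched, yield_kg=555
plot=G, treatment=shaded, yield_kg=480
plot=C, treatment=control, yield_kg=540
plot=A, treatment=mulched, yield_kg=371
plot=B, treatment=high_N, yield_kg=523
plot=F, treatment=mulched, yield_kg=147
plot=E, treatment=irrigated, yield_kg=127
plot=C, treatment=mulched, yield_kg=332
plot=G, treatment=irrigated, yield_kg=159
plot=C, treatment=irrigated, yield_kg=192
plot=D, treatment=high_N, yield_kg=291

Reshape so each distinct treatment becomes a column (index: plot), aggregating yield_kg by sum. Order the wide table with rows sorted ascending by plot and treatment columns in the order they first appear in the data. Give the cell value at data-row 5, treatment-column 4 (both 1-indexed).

1755

With rows sorted ascending by plot, row 5 is plot=E. treatment columns in first-appearance order: shaded, high_N, mulched, control, irrigated; column 4 is control.
Long rows with plot=E, treatment=control: 916 + 839 = 1755.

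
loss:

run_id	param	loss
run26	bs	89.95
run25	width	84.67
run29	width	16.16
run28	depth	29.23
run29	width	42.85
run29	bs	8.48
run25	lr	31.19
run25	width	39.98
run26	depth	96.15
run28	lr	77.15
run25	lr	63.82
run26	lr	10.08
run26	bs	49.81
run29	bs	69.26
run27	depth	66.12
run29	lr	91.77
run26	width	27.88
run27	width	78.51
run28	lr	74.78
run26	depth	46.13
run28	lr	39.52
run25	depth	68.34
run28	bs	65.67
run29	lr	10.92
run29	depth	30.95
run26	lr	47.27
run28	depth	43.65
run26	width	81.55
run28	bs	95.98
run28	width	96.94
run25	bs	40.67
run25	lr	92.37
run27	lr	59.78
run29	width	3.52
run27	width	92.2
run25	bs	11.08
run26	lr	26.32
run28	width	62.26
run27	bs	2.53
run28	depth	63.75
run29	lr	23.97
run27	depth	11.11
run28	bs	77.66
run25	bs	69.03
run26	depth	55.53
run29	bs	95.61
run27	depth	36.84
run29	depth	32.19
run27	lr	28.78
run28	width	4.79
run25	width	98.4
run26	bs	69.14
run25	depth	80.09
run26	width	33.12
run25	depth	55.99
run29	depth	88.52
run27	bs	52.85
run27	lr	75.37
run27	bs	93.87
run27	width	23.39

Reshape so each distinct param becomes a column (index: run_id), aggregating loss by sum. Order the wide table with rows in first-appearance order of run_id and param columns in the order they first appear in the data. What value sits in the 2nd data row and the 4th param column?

With rows in first-appearance order of run_id, row 2 is run_id=run25. param columns in first-appearance order: bs, width, depth, lr; column 4 is lr.
Long rows with run_id=run25, param=lr: 31.19 + 63.82 + 92.37 = 187.38.

187.38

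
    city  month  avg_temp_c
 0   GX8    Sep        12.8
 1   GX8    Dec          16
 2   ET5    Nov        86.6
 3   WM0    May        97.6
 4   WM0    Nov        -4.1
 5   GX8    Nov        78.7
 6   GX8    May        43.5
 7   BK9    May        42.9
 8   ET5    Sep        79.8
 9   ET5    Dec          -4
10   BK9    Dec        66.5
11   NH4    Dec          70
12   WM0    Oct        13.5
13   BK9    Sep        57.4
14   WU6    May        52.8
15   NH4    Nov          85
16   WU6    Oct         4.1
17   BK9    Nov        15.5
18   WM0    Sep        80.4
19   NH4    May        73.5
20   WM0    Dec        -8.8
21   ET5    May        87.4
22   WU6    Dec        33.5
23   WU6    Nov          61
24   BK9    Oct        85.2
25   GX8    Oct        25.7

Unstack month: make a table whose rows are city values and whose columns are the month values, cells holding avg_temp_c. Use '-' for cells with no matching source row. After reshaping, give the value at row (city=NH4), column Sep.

-

No long-format row has city=NH4 and month=Sep, so the cell is -.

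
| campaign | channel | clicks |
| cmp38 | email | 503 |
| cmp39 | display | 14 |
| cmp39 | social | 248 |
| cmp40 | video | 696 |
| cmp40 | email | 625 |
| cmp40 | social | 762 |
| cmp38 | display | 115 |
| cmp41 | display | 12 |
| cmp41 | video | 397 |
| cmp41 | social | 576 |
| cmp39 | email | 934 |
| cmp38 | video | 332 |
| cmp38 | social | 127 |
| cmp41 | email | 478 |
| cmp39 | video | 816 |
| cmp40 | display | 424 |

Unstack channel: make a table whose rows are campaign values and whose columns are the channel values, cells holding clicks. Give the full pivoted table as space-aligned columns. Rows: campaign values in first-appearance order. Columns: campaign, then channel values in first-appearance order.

campaign  email  display  social  video
cmp38     503    115      127     332  
cmp39     934    14       248     816  
cmp40     625    424      762     696  
cmp41     478    12       576     397  

Columns: campaign plus the 4 distinct channel values (email, display, social, video).
For example, row cmp38 column email takes clicks=503 from the long row (cmp38, email).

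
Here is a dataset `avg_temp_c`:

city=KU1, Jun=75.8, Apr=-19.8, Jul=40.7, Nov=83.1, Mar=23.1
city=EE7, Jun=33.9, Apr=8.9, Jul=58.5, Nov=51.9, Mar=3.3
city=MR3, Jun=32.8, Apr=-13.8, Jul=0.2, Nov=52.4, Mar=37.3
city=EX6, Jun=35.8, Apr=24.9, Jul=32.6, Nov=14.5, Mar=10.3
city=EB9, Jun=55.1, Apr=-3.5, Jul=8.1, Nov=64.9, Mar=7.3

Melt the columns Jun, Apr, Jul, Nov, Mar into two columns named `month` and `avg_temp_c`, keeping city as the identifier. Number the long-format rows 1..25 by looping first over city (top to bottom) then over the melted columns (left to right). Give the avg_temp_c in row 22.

-3.5

25 rows total (5 × 5). Row 22: index ⌊(22-1)/5⌋ = 4 into city → EB9; (22-1) mod 5 = 1 into the melted columns → Apr.
So row 22 is (EB9, Apr, -3.5); avg_temp_c = -3.5.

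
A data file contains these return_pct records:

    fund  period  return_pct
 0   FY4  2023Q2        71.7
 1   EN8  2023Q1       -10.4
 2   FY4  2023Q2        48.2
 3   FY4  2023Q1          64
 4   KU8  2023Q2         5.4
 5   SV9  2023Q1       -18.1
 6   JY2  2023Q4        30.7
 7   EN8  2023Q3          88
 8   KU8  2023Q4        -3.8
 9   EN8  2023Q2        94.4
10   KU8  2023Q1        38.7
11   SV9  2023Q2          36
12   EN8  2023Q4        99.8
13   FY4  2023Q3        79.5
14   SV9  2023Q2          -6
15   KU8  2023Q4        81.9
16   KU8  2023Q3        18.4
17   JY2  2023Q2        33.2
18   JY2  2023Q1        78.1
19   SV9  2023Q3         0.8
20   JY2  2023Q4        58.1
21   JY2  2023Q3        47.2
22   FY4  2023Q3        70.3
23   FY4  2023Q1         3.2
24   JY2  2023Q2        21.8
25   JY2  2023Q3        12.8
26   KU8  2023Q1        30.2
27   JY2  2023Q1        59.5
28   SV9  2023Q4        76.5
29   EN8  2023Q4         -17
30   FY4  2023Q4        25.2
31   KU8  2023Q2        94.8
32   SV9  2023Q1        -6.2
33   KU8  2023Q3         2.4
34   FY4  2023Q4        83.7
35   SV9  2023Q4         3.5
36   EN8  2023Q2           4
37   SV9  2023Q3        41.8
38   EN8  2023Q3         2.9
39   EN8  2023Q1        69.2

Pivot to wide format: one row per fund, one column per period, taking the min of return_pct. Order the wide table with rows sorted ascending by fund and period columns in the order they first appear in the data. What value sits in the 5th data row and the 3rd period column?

With rows sorted ascending by fund, row 5 is fund=SV9. period columns in first-appearance order: 2023Q2, 2023Q1, 2023Q4, 2023Q3; column 3 is 2023Q4.
Long rows with fund=SV9, period=2023Q4: min(76.5, 3.5) = 3.5.

3.5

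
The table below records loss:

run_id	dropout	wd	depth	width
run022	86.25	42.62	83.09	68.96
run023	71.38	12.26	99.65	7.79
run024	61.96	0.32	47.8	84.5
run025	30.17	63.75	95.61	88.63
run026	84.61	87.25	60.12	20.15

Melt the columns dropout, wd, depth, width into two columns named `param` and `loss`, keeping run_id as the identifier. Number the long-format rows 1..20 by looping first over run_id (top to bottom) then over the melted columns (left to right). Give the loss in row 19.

60.12

20 rows total (5 × 4). Row 19: index ⌊(19-1)/4⌋ = 4 into run_id → run026; (19-1) mod 4 = 2 into the melted columns → depth.
So row 19 is (run026, depth, 60.12); loss = 60.12.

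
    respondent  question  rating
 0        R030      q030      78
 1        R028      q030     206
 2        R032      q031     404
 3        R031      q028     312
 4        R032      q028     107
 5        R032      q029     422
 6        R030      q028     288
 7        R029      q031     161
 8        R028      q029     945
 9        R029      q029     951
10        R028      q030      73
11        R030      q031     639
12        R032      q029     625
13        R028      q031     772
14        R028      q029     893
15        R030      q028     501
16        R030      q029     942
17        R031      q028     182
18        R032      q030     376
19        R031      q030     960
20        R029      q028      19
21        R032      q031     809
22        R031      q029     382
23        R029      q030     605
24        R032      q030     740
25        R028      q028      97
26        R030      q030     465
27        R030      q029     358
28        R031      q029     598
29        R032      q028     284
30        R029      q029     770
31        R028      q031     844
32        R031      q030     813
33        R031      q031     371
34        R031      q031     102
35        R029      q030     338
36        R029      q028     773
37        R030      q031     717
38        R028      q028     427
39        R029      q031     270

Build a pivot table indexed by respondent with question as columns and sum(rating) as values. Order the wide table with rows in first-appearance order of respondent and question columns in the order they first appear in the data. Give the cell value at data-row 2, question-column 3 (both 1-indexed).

524

With rows in first-appearance order of respondent, row 2 is respondent=R028. question columns in first-appearance order: q030, q031, q028, q029; column 3 is q028.
Long rows with respondent=R028, question=q028: 97 + 427 = 524.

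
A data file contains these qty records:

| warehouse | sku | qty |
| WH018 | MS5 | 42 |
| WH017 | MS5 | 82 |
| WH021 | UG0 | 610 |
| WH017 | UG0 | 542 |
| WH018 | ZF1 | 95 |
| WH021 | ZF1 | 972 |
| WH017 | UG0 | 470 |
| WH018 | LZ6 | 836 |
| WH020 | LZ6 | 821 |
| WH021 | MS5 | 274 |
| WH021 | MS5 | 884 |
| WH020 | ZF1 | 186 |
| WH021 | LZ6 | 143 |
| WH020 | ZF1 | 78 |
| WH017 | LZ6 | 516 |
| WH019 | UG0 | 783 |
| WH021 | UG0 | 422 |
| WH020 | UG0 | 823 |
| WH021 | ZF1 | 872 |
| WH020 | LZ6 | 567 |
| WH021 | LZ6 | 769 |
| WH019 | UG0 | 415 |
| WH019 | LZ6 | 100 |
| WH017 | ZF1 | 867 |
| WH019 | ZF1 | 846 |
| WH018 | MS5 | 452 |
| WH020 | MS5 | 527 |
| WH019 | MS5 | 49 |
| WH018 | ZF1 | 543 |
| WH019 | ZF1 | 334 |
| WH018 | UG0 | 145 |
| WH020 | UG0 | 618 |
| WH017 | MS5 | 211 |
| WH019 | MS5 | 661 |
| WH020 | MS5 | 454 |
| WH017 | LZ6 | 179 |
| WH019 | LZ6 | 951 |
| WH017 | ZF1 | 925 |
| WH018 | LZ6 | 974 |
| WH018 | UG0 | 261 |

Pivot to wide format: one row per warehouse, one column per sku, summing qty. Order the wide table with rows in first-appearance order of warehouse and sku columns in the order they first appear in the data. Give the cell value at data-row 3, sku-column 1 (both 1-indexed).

1158

With rows in first-appearance order of warehouse, row 3 is warehouse=WH021. sku columns in first-appearance order: MS5, UG0, ZF1, LZ6; column 1 is MS5.
Long rows with warehouse=WH021, sku=MS5: 274 + 884 = 1158.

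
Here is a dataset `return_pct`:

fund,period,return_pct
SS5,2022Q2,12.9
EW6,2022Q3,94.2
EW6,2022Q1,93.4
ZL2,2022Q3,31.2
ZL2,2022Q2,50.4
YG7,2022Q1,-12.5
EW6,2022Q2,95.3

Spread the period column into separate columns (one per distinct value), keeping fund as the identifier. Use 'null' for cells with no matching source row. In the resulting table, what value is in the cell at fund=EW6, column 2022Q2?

95.3

The long row with fund=EW6, period=2022Q2 has return_pct=95.3.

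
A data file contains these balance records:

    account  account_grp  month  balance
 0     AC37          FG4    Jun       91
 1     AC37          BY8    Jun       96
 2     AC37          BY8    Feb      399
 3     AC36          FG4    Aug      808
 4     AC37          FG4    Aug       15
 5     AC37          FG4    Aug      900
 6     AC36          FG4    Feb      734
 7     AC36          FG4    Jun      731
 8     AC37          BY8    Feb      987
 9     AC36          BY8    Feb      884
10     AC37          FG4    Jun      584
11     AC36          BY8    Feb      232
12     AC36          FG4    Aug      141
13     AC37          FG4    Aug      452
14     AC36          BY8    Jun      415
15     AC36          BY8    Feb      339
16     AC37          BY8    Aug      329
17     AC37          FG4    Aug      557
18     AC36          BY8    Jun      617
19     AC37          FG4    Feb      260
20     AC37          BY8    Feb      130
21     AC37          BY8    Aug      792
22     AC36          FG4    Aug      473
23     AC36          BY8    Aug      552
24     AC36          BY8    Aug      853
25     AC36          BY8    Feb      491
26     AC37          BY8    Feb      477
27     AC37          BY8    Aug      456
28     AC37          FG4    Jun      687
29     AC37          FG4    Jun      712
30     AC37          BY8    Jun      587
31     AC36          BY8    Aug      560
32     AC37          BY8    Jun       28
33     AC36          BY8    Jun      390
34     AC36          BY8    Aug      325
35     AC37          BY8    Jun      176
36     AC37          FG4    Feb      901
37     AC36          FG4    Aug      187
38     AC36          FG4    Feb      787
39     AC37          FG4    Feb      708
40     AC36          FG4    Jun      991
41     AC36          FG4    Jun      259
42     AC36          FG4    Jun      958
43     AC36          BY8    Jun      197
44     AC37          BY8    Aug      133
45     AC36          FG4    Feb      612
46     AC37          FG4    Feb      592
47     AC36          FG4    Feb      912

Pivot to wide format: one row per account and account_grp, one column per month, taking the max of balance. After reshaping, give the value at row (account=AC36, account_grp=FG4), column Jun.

Rows with account=AC36, account_grp=FG4 and month=Jun: balance values are 731, 991, 259, 958.
max(731, 991, 259, 958) = 991.

991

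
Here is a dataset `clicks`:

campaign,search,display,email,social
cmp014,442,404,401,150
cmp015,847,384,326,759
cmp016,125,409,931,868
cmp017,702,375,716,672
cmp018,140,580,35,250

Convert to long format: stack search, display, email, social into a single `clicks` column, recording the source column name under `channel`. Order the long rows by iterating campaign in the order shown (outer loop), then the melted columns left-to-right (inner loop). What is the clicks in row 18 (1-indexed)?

580

20 rows total (5 × 4). Row 18: index ⌊(18-1)/4⌋ = 4 into campaign → cmp018; (18-1) mod 4 = 1 into the melted columns → display.
So row 18 is (cmp018, display, 580); clicks = 580.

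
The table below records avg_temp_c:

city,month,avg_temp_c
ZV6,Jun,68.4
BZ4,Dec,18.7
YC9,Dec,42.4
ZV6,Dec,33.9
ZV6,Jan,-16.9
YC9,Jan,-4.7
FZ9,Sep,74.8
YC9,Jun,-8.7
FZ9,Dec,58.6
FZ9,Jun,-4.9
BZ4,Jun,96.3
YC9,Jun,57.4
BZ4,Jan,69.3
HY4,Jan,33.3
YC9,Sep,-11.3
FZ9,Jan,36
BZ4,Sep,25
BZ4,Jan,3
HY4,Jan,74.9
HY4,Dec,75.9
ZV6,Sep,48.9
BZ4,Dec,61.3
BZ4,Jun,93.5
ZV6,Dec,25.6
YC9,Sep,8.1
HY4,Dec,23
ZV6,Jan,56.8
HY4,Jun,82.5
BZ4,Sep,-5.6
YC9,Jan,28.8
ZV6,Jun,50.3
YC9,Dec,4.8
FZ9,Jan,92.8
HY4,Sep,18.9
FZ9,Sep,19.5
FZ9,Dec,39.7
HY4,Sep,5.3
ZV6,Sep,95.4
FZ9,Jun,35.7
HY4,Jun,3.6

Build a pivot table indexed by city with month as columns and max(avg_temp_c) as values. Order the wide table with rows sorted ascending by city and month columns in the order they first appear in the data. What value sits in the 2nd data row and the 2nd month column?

With rows sorted ascending by city, row 2 is city=FZ9. month columns in first-appearance order: Jun, Dec, Jan, Sep; column 2 is Dec.
Long rows with city=FZ9, month=Dec: max(58.6, 39.7) = 58.6.

58.6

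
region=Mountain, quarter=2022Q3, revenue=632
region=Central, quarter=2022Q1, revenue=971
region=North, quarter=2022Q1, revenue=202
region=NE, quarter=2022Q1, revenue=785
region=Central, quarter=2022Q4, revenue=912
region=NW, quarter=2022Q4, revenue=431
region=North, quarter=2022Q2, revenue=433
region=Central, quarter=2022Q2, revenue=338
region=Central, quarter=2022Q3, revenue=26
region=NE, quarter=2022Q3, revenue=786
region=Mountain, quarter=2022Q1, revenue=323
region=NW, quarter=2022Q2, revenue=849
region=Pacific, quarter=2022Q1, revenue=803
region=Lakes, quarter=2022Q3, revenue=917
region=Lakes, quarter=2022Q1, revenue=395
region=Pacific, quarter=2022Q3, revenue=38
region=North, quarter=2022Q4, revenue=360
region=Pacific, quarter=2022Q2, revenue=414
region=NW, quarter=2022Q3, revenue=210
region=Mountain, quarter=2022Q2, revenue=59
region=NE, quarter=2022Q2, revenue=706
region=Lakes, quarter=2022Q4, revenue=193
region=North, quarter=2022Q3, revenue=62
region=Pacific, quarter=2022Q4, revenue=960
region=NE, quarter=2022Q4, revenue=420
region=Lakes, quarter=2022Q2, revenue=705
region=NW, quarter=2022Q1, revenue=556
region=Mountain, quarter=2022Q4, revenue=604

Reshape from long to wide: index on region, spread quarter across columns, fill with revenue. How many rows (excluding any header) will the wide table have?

7

7 distinct region values → 7 rows.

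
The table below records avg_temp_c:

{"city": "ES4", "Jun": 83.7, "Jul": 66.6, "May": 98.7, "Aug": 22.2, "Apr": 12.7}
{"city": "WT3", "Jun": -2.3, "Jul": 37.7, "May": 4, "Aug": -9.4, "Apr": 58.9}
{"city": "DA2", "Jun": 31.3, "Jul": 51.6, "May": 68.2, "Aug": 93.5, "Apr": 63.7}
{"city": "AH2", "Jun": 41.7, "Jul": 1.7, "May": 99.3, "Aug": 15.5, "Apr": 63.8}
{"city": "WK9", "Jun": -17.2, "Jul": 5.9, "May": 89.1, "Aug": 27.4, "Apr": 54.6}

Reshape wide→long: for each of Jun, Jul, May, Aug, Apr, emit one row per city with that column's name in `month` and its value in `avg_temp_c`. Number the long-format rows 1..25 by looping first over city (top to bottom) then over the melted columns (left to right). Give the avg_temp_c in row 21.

-17.2

25 rows total (5 × 5). Row 21: index ⌊(21-1)/5⌋ = 4 into city → WK9; (21-1) mod 5 = 0 into the melted columns → Jun.
So row 21 is (WK9, Jun, -17.2); avg_temp_c = -17.2.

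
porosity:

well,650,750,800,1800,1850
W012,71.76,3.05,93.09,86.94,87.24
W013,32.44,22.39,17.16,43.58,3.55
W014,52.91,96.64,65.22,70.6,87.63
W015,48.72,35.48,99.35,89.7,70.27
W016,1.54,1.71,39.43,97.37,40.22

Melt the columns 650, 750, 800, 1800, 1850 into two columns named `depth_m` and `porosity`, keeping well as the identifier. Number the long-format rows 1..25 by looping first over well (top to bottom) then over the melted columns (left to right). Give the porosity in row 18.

99.35

25 rows total (5 × 5). Row 18: index ⌊(18-1)/5⌋ = 3 into well → W015; (18-1) mod 5 = 2 into the melted columns → 800.
So row 18 is (W015, 800, 99.35); porosity = 99.35.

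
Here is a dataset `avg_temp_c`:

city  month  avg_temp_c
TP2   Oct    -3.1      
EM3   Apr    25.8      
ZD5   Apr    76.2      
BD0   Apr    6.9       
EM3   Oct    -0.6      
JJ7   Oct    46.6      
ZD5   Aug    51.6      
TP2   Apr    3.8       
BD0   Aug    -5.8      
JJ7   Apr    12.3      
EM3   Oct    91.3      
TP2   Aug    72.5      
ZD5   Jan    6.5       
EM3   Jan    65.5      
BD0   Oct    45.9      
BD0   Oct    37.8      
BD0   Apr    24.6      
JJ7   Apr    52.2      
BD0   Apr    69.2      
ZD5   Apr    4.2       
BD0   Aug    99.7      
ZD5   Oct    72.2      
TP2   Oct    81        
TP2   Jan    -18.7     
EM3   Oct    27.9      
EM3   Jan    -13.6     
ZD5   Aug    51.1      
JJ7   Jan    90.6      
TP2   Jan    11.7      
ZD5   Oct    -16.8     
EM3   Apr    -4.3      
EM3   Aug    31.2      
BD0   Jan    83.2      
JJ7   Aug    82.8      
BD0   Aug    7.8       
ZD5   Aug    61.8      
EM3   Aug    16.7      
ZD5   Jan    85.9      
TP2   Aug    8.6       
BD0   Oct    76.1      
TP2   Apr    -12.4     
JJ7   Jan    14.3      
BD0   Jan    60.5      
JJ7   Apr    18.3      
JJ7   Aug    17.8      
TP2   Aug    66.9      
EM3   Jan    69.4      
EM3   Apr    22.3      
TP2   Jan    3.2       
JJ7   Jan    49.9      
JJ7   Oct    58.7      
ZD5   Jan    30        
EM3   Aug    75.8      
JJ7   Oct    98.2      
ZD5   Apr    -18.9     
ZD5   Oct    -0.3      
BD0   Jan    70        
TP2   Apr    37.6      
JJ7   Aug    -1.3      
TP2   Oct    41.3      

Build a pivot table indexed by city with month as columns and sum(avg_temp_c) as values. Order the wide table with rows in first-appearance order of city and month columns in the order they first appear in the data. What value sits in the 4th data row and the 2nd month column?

100.7

With rows in first-appearance order of city, row 4 is city=BD0. month columns in first-appearance order: Oct, Apr, Aug, Jan; column 2 is Apr.
Long rows with city=BD0, month=Apr: 6.9 + 24.6 + 69.2 = 100.7.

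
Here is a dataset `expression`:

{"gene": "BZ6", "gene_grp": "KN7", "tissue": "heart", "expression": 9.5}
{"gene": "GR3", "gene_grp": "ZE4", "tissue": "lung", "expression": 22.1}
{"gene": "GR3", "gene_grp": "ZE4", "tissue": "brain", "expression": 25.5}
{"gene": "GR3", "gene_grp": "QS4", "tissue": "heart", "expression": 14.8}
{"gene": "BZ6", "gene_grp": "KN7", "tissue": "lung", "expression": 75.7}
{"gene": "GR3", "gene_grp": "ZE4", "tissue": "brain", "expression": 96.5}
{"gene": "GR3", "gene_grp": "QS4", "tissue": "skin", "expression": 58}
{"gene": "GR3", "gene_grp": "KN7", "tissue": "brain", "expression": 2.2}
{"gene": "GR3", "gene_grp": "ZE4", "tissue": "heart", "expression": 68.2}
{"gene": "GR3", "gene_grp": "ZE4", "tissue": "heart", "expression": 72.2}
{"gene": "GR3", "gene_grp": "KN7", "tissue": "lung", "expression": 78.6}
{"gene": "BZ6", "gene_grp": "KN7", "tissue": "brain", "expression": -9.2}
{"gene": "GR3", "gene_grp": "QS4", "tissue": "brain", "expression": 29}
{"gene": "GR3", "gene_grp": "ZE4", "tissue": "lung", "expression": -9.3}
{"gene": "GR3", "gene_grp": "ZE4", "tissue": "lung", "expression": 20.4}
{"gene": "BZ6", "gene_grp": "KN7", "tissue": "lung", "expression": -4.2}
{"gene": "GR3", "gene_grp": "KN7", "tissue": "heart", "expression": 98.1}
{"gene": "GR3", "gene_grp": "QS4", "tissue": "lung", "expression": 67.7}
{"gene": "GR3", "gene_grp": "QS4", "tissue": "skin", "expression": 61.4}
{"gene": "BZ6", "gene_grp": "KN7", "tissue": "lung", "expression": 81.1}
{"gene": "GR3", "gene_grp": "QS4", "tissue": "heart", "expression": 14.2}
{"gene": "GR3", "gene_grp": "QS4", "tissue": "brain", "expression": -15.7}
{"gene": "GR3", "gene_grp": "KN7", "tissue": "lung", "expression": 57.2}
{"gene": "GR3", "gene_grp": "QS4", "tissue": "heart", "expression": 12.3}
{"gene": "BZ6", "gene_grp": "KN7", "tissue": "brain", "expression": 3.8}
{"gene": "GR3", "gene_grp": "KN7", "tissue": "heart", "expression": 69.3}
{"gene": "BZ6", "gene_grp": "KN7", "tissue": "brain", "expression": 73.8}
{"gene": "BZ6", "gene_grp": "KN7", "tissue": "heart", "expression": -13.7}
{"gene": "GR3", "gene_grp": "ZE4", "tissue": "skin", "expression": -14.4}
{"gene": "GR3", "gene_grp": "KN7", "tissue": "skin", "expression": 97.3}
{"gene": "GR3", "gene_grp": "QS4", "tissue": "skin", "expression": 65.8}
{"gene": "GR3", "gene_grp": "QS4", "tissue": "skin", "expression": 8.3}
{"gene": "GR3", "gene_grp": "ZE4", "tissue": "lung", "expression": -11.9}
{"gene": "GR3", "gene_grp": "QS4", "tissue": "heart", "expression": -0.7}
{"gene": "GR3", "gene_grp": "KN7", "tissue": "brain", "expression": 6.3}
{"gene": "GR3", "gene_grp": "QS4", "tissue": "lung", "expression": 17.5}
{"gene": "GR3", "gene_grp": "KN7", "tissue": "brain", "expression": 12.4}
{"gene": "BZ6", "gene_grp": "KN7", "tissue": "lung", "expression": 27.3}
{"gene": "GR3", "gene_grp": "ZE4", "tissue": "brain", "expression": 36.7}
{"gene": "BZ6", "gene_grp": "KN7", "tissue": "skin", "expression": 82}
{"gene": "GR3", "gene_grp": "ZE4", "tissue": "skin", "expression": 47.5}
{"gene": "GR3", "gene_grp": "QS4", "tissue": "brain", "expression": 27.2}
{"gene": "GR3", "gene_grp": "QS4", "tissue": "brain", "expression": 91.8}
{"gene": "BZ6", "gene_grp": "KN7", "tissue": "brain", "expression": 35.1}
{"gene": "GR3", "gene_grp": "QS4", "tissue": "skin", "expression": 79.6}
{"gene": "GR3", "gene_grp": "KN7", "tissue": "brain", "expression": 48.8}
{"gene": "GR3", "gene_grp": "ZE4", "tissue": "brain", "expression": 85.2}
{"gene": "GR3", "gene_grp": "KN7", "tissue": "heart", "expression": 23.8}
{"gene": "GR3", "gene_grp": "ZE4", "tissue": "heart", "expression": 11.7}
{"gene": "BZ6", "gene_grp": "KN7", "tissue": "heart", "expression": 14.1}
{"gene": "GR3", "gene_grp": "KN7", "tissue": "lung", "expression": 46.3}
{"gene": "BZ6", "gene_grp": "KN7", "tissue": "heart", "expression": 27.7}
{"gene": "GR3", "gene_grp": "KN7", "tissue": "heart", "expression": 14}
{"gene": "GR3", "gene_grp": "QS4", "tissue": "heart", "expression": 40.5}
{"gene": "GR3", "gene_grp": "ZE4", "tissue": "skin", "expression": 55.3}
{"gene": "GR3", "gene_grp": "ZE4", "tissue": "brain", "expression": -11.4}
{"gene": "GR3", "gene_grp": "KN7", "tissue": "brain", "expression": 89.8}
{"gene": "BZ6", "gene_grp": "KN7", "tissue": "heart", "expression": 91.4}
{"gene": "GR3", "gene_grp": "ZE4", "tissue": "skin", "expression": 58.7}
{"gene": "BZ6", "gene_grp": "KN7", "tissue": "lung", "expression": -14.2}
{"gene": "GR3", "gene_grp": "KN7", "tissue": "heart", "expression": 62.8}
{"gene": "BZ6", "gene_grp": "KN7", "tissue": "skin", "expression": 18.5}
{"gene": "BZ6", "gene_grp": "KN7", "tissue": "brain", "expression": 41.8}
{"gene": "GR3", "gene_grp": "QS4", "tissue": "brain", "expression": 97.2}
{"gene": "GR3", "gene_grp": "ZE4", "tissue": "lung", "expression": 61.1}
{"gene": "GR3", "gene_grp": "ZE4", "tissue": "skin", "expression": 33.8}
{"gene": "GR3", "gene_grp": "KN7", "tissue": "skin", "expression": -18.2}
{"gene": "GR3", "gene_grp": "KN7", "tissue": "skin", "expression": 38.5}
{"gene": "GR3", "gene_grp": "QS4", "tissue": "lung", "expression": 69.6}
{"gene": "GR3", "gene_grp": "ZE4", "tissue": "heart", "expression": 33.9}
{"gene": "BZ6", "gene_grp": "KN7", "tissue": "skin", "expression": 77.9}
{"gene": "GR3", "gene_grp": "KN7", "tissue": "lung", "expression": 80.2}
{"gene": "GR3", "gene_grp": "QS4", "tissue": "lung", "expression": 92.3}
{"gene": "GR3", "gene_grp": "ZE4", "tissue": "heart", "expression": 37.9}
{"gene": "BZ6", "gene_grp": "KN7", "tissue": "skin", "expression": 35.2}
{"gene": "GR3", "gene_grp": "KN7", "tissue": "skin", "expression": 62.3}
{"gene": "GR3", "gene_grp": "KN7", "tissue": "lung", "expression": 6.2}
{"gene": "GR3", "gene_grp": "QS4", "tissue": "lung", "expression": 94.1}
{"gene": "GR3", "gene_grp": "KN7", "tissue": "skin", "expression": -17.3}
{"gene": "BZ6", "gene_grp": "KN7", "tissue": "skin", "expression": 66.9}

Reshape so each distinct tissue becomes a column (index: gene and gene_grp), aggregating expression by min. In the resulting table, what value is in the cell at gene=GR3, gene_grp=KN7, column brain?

2.2

Rows with gene=GR3, gene_grp=KN7 and tissue=brain: expression values are 2.2, 6.3, 12.4, 48.8, 89.8.
min(2.2, 6.3, 12.4, 48.8, 89.8) = 2.2.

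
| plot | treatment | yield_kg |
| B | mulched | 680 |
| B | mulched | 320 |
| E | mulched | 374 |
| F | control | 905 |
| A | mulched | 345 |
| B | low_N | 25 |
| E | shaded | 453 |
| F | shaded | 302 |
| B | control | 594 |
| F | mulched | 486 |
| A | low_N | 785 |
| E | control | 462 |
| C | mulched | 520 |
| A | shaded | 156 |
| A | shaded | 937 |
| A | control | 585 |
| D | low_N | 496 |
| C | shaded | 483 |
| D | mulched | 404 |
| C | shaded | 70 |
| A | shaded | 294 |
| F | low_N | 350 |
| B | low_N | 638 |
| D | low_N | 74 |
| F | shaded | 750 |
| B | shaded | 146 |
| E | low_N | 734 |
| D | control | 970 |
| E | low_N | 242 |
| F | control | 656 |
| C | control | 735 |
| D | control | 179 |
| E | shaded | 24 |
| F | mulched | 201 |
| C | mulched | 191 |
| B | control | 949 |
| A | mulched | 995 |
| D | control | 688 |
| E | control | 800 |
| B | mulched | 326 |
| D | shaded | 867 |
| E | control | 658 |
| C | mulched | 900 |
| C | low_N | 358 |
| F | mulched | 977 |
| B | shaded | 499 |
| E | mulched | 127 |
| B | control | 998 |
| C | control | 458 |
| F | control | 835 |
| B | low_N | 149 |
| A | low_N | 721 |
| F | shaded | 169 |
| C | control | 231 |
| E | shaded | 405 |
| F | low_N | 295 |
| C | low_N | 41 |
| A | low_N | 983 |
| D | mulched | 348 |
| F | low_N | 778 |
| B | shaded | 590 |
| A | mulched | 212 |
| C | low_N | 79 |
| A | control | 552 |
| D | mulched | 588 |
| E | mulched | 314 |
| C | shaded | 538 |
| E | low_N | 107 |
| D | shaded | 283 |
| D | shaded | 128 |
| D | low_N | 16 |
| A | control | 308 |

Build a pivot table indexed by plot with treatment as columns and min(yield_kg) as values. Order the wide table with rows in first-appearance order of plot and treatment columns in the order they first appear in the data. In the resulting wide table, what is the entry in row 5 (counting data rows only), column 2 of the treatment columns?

231

With rows in first-appearance order of plot, row 5 is plot=C. treatment columns in first-appearance order: mulched, control, low_N, shaded; column 2 is control.
Long rows with plot=C, treatment=control: min(735, 458, 231) = 231.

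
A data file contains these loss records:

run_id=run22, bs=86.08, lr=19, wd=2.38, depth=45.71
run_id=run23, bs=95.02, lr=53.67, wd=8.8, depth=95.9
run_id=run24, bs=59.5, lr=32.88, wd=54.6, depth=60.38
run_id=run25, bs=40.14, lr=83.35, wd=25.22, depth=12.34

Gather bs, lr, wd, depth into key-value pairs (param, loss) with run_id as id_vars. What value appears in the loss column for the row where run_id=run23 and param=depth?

95.9

Unpivoting turns each (run_id, wide-column) pair into one long row.
The wide cell at row run23, column depth holds 95.9, so the long row (run23, depth) has loss=95.9.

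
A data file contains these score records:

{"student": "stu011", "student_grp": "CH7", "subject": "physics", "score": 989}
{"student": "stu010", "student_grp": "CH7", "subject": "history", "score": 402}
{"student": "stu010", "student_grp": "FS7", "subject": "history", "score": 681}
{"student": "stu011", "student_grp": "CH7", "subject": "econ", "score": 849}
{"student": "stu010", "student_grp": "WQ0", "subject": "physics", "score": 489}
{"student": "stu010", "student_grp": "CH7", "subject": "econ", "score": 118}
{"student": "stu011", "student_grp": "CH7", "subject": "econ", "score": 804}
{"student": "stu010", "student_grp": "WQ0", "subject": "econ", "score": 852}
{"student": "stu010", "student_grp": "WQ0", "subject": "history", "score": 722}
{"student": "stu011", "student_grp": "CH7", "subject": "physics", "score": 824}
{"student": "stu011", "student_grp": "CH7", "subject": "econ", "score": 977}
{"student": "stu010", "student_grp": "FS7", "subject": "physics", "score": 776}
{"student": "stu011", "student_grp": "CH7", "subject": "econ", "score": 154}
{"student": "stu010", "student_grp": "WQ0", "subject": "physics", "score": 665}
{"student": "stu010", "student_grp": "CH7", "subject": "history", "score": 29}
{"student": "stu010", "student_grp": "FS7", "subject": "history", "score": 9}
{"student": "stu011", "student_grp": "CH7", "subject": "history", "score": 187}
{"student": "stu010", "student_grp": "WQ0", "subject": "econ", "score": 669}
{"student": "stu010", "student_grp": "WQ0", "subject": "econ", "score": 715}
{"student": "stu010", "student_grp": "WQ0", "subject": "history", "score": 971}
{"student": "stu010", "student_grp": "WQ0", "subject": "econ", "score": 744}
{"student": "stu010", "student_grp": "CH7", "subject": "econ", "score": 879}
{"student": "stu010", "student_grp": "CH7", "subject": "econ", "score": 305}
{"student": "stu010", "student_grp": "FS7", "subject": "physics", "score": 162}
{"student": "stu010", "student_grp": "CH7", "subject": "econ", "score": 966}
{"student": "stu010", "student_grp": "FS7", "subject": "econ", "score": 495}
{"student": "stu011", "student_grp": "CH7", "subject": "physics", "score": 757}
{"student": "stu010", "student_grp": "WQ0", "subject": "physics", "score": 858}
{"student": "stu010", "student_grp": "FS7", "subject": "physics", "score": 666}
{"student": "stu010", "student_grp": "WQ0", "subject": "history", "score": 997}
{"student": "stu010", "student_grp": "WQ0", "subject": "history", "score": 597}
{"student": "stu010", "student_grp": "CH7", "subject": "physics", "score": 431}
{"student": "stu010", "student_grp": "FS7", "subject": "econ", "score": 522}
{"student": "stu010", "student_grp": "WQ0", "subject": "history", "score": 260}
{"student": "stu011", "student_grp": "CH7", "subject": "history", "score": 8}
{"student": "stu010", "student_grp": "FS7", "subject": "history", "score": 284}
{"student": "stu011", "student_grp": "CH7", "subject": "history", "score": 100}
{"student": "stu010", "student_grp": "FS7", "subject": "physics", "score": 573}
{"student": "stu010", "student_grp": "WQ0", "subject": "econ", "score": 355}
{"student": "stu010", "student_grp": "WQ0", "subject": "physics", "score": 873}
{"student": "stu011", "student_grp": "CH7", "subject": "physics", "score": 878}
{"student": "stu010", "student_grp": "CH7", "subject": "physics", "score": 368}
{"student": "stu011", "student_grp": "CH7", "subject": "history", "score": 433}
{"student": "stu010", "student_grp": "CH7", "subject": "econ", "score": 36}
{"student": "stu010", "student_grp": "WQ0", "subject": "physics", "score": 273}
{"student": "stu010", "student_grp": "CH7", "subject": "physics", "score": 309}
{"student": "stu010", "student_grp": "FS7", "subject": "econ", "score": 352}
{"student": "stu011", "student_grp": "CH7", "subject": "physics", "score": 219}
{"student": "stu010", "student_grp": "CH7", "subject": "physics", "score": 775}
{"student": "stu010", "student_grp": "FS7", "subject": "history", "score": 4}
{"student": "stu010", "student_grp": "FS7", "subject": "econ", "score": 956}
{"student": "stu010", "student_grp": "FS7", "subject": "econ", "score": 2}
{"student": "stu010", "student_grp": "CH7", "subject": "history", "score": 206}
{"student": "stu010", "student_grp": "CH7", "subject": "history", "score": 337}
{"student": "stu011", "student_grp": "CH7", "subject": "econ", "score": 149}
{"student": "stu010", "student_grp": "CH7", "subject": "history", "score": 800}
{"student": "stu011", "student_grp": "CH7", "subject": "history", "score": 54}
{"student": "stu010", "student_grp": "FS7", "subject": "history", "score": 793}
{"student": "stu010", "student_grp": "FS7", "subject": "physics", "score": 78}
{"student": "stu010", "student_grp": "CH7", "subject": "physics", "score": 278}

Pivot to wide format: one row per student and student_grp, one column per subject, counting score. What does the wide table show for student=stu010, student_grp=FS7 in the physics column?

5

Rows with student=stu010, student_grp=FS7 and subject=physics: score values are 776, 162, 666, 573, 78.
5 rows match — count = 5.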